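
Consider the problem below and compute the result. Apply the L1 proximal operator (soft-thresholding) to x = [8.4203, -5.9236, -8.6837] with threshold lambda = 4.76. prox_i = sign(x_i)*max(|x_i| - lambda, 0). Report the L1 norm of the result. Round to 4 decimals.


Soft-thresholding with lambda = 4.76:
prox(8.4203) = sign(8.4203)*max(|8.4203| - 4.76, 0) = 3.6603
prox(-5.9236) = sign(-5.9236)*max(|-5.9236| - 4.76, 0) = -1.1636
prox(-8.6837) = sign(-8.6837)*max(|-8.6837| - 4.76, 0) = -3.9237
prox(x) = [3.6603, -1.1636, -3.9237]
||prox(x)||_1 = 3.6603 + 1.1636 + 3.9237 = 8.7476


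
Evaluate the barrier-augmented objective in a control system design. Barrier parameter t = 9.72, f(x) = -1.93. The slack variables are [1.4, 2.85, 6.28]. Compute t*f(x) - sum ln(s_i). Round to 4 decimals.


Step 1: Compute log-barrier.
ln values: [0.3365, 1.0473, 1.8374]
phi = -(0.3365 + 1.0473 + 1.8374) = -3.2212
Step 2: Compute augmented objective.
t*f(x) = 9.72*-1.93 = -18.7596
Total = -18.7596 - 3.2212 = -21.9808


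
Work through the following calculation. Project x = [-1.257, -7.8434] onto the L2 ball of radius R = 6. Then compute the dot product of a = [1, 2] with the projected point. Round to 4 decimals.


Step 1: Compute ||x|| (intermediates to 6 decimals).
||x|| = sqrt((-1.257)^2 + (-7.8434)^2) = 7.943486
Step 2: Project.
Since ||x|| > R, scale = R/||x|| = 6/7.943486 = 0.755336, proj(x) = scale * x
proj(x) = [-0.949457, -5.924402]
Step 3: Dot product.
a^T * proj(x) = 1*(-0.949457) + 2*(-5.924402) = -12.7983


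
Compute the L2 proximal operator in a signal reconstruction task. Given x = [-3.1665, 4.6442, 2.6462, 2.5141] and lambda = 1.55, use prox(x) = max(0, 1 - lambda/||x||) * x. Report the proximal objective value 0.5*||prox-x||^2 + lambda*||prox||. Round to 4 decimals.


Step 1: Compute ||x||.
||x|| = 6.7021
Step 2: Compute scaling factor.
scale = max(0, 1 - 1.55/6.7021) = 0.7687
Step 3: prox(x) = [-2.4342, 3.5701, 2.0342, 1.9327]
||prox(x)|| = 5.1521
Step 4: Proximal objective.
0.5*||prox-x||^2 = 1.2013
lambda*||prox|| = 7.9858
Total = 9.187


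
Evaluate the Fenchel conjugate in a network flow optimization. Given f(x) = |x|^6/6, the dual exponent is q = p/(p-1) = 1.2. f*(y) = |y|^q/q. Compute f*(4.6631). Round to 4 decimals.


The conjugate exponent q satisfies 1/p + 1/q = 1.
p = 6, so q = 6/(6 - 1) = 1.2
|y|^q = 4.6631^1.2 = 6.3447
f*(4.6631) = 6.3447 / 1.2 = 5.2872


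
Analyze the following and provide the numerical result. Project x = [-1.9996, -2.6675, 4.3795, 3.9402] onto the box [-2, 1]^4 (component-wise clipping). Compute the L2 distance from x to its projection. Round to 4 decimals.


Project each component onto [-2, 1].
clip(-1.9996) = -1.9996, clip(-2.6675) = -2.0, clip(4.3795) = 1.0, clip(3.9402) = 1.0
Projection = [-1.9996, -2.0, 1.0, 1.0]
Squared diffs: [0.0, 0.4456, 11.421, 8.6448]
Distance = sqrt(20.5114) = 4.5289


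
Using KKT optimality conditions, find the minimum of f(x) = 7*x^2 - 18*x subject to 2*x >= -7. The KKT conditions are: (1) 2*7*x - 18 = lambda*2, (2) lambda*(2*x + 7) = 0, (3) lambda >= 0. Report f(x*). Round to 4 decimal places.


Step 1: Try lambda = 0 (constraint inactive).
Stationarity: 2*7*x - 18 = 0
x* = 18/(2*7) = 9/7 = 1.2857 (rounded; the exact value 9/7 is used below)
Check constraint: 2*1.2857 = 2.5714 >= -7 -- satisfied.
Step 2: Compute optimal value.
f(x*) = 7*(9/7)^2 - 18*(9/7) = -11.5714


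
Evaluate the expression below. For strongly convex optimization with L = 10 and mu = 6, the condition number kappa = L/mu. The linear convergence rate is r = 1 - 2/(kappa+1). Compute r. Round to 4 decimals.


Step 1: Compute the condition number.
kappa = L/mu = 10/6 = 1.6667
Step 2: Compute the convergence rate.
r = 1 - 2/(kappa + 1) = 1 - 2*mu/(L + mu) = (L - mu)/(L + mu) = 4/16 = 0.25


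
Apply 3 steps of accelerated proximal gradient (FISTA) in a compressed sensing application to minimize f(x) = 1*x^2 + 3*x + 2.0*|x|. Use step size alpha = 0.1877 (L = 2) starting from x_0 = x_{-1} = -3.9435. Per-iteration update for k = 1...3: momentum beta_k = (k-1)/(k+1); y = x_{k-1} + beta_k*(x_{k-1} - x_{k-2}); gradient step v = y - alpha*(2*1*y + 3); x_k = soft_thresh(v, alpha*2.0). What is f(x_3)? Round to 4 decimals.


FISTA on f(x) = 1*x^2 + 3*x + 2.0*|x|
L = 2, alpha = 0.1877
Iteration 1: beta = 0.0, y = -3.9435 + 0.0*(-3.9435 + 3.9435) = -3.9435
  grad(y) = -4.887, v = y - alpha*grad = -3.0262
  prox(v) = soft_thresh(-3.0262, 0.3754) = -2.6508
Iteration 2: beta = 0.3333, y = -2.6508 + 0.3333*(-2.6508 + 3.9435) = -2.2199
  grad(y) = -1.4398, v = y - alpha*grad = -1.9497
  prox(v) = soft_thresh(-1.9497, 0.3754) = -1.5743
Iteration 3: beta = 0.5, y = -1.5743 + 0.5*(-1.5743 + 2.6508) = -1.036
  grad(y) = 0.928, v = y - alpha*grad = -1.2102
  prox(v) = soft_thresh(-1.2102, 0.3754) = -0.8348
f(x_3) = 1*(-0.8348)^2 + 3*(-0.8348) + 2.0*|-0.8348| = -0.1379


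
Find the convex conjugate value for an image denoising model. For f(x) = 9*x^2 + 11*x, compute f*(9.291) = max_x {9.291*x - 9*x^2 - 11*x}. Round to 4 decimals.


f*(y) = sup_x {y*x - a*x^2 - b*x} = sup_x {(y-b)*x - a*x^2}
FOC: (y - b) - 2a*x = 0 => x* = (y - b)/(2a)
x* = (9.291 - 11)/(2*9) = -0.0949
f*(9.291) = (y-b)^2/(4a) = (9.291 - 11)^2/(4*9)
= 2.9207/36 = 0.0811


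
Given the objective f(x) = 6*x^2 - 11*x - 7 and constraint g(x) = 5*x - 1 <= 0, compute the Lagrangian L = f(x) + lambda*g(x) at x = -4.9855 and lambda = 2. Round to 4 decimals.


Step 1: Evaluate f(x).
f(-4.9855) = 6*(-4.9855)^2 - 11*(-4.9855) - 7 = 196.9718
Step 2: Evaluate g(x).
g(-4.9855) = 5*-4.9855 - 1 = -25.9275
Step 3: Compute Lagrangian.
L = 196.9718 + 2*-25.9275 = 145.1168


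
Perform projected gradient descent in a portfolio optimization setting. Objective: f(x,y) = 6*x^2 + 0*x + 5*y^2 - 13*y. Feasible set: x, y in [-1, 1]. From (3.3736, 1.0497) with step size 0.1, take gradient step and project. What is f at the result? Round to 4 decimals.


Step 1: Compute gradient at (3.3736, 1.0497).
grad_x = 2*6*3.3736 + 0 = 40.4832
grad_y = 2*5*1.0497 - 13 = -2.503
Step 2: Gradient step.
x_raw = 3.3736 - 0.1*40.4832 = -0.6747
y_raw = 1.0497 - 0.1*-2.503 = 1.3
Step 3: Project onto [-1, 1].
x_proj = clip(-0.6747) = -0.6747
y_proj = clip(1.3) = 1.0
Step 4: Evaluate f.
f(-0.6747, 1.0) = -5.2685


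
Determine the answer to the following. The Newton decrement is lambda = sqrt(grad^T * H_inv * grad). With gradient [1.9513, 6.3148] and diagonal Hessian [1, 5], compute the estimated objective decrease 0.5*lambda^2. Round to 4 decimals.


Step 1: H is diagonal, so H^(-1) * g = [1.9513, 1.263].
Step 2: g^T H^(-1) g = sum_i g_i^2 / H_ii
  = (1.9513)^2/1 + (6.3148)^2/5
  = 3.8076 + 7.9753 = 11.7829
Step 3: Objective decrease = 0.5 * g^T H^(-1) g = 5.8915


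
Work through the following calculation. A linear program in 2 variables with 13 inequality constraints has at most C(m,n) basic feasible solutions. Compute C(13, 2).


Each vertex corresponds to some choice of n active constraints out of m, so the number of vertices is at most C(m, n) = m! / (n!(m-n)!).
m = 13, n = 2
Numerator: 13 * 12
Denominator: 2! = 2
C(13, 2) = 78


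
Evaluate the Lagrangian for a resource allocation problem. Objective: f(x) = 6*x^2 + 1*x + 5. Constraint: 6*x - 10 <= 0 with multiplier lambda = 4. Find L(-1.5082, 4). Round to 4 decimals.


Step 1: Evaluate f(x).
f(-1.5082) = 6*(-1.5082)^2 + 1*(-1.5082) + 5 = 17.1398
Step 2: Evaluate g(x).
g(-1.5082) = 6*-1.5082 - 10 = -19.0492
Step 3: Compute Lagrangian.
L = 17.1398 + 4*-19.0492 = -59.057


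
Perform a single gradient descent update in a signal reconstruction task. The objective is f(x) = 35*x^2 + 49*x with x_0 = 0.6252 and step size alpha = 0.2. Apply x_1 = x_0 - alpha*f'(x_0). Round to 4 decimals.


We compute the gradient at x_0 and apply the update.
f'(x) = 70*x + 49
f'(0.6252) = 70*0.6252 + 49 = 92.764
x_1 = 0.6252 - 0.2*92.764 = -17.9276


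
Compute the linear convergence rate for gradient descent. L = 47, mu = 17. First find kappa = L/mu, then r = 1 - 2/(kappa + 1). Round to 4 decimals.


Step 1: Compute the condition number.
kappa = L/mu = 47/17 = 2.7647
Step 2: Compute the convergence rate.
r = 1 - 2/(kappa + 1) = 1 - 2*mu/(L + mu) = (L - mu)/(L + mu) = 30/64 = 0.4688


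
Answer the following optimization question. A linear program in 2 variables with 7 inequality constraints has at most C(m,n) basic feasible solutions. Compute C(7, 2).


Each vertex corresponds to some choice of n active constraints out of m, so the number of vertices is at most C(m, n) = m! / (n!(m-n)!).
m = 7, n = 2
Numerator: 7 * 6
Denominator: 2! = 2
C(7, 2) = 21


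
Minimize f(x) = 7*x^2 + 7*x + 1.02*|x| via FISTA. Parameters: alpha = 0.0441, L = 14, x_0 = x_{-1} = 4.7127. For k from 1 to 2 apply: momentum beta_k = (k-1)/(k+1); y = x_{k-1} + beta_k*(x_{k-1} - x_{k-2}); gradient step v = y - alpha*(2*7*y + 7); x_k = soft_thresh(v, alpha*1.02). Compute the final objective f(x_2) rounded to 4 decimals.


FISTA on f(x) = 7*x^2 + 7*x + 1.02*|x|
L = 14, alpha = 0.0441
Iteration 1: beta = 0.0, y = 4.7127 + 0.0*(4.7127 - 4.7127) = 4.7127
  grad(y) = 72.9778, v = y - alpha*grad = 1.4944
  prox(v) = soft_thresh(1.4944, 0.045) = 1.4494
Iteration 2: beta = 0.3333, y = 1.4494 + 0.3333*(1.4494 - 4.7127) = 0.3616
  grad(y) = 12.0628, v = y - alpha*grad = -0.1703
  prox(v) = soft_thresh(-0.1703, 0.045) = -0.1254
f(x_2) = 7*(-0.1254)^2 + 7*(-0.1254) + 1.02*|-0.1254| = -0.6396


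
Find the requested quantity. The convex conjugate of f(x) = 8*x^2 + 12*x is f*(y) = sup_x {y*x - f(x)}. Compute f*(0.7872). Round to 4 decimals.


f*(y) = sup_x {y*x - a*x^2 - b*x} = sup_x {(y-b)*x - a*x^2}
FOC: (y - b) - 2a*x = 0 => x* = (y - b)/(2a)
x* = (0.7872 - 12)/(2*8) = -0.7008
f*(0.7872) = (y-b)^2/(4a) = (0.7872 - 12)^2/(4*8)
= 125.7269/32 = 3.929


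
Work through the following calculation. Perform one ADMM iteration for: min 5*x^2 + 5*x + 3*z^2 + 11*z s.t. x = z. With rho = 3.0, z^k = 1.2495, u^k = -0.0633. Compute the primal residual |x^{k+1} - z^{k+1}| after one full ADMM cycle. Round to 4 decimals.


ADMM iteration with rho = 3.0, z^k = 1.2495, u^k = -0.0633
Step 1: x-update.
Minimize 5*x^2 + 5*x + (3.0/2)*(x - 1.2495 - 0.0633)^2
FOC: (2*5 + 3.0)*x = -5 + 3.0*(1.2495 + 0.0633)
x^{k+1} = -0.0817
Step 2: z-update.
Minimize 3*z^2 + 11*z + (3.0/2)*(-0.0817 - z - 0.0633)^2
FOC: (2*3 + 3.0)*z = -11 + 3.0*(-0.0817 - 0.0633)
z^{k+1} = -1.2705
Step 3: u-update.
u^{k+1} = -0.0633 - 0.0817 + 1.2705 = 1.1256
Step 4: Primal residual = |-0.0817 + 1.2705| = 1.1889


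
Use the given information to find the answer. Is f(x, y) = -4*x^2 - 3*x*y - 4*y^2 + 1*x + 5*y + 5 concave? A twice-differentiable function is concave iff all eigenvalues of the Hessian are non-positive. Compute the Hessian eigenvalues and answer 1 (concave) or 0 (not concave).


The Hessian of f(x,y) = -4*x^2 - 3*x*y - 4*y^2 + 1*x + 5*y + 5 is:
H = [[-8, -3], [-3, -8]]
Trace = -8 - 8 = -16
Determinant = -8*-8 - (-3)^2 = 55
Discriminant = (-16)^2 - 4*55 = 36.0
Eigenvalues: lambda_1 = -11.0, lambda_2 = -5.0
The function is concave.

1


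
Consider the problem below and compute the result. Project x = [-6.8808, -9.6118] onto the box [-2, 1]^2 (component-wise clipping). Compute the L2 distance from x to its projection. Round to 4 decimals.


Project each component onto [-2, 1].
clip(-6.8808) = -2.0, clip(-9.6118) = -2.0
Projection = [-2.0, -2.0]
Squared diffs: [23.8222, 57.9395]
Distance = sqrt(81.7617) = 9.0422


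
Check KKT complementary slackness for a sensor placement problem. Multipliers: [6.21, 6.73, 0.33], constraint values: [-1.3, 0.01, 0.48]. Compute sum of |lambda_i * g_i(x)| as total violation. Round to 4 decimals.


KKT complementary slackness check:
lambda_1 * g_1 = 6.21 * -1.3 = -8.073
lambda_2 * g_2 = 6.73 * 0.01 = 0.0673
lambda_3 * g_3 = 0.33 * 0.48 = 0.1584
Total violation = 8.073 + 0.0673 + 0.1584 = 8.2987


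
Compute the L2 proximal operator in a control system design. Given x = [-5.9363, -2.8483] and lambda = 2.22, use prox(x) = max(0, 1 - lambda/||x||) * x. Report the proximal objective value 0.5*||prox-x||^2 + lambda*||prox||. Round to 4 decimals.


Step 1: Compute ||x||.
||x|| = 6.5843
Step 2: Compute scaling factor.
scale = max(0, 1 - 2.22/6.5843) = 0.6628
Step 3: prox(x) = [-3.9348, -1.8879]
||prox(x)|| = 4.3643
Step 4: Proximal objective.
0.5*||prox-x||^2 = 2.4642
lambda*||prox|| = 9.6887
Total = 12.1529


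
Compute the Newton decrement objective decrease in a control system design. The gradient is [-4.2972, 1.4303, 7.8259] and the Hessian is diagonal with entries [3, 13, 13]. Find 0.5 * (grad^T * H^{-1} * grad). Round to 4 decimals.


Step 1: H is diagonal, so H^(-1) * g = [-1.4324, 0.11, 0.602].
Step 2: g^T H^(-1) g = sum_i g_i^2 / H_ii
  = (-4.2972)^2/3 + (1.4303)^2/13 + (7.8259)^2/13
  = 6.1553 + 0.1574 + 4.7111 = 11.0238
Step 3: Objective decrease = 0.5 * g^T H^(-1) g = 5.5119


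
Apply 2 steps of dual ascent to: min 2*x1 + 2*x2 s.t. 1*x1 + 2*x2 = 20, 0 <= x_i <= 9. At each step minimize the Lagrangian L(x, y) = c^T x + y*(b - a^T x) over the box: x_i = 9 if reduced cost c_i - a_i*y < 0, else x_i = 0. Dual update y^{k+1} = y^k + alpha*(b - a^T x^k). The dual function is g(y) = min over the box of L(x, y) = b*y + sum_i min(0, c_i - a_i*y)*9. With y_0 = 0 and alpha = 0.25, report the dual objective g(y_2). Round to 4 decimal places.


Dual ascent for LP: min 2*x1 + 2*x2, 1*x1 + 2*x2 = 20, 0 <= x_i <= 9
Step 1: y^k = 0.0, reduced costs: (2.0, 2.0)
  x^k = (0.0, 0.0), subgradient = b - a^T x = 20.0
  y^{k+1} = 0.0 + 0.25*20.0 = 5.0
Step 2: y^k = 5.0, reduced costs: (-3.0, -8.0)
  x^k = (9.0, 9.0), subgradient = b - a^T x = -7.0
  y^{k+1} = 5.0 + 0.25*-7.0 = 3.25
Dual objective at y_2 = 3.25: reduced costs (-1.25, -4.5), box minimizer x = (9.0, 9.0)
g(y_2) = b*y + (c1 - a1*y)*x1 + (c2 - a2*y)*x2 = 20*3.25 + (-1.25)*9.0 + (-4.5)*9.0 = 65.0 - 11.25 - 40.5 = 13.25


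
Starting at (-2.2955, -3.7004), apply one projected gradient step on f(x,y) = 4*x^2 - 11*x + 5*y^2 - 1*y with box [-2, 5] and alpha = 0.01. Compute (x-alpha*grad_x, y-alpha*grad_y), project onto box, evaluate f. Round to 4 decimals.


Step 1: Compute gradient at (-2.2955, -3.7004).
grad_x = 2*4*-2.2955 - 11 = -29.364
grad_y = 2*5*-3.7004 - 1 = -38.004
Step 2: Gradient step.
x_raw = -2.2955 - 0.01*-29.364 = -2.0019
y_raw = -3.7004 - 0.01*-38.004 = -3.3204
Step 3: Project onto [-2, 5].
x_proj = clip(-2.0019) = -2.0
y_proj = clip(-3.3204) = -2.0
Step 4: Evaluate f.
f(-2.0, -2.0) = 60.0


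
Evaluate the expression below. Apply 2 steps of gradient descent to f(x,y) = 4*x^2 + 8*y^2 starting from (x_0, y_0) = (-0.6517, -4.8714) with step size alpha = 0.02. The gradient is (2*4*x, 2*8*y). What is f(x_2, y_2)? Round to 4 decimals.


Gradient descent on f(x,y) = 4*x^2 + 8*y^2.
Starting point: (-0.6517, -4.8714), alpha = 0.02
Step 1: grad_x = 2*4*-0.6517 = -5.2136, grad_y = 2*8*-4.8714 = -77.9424
  x_1 = -0.6517 - 0.02*-5.2136 = -0.5474
  y_1 = -4.8714 - 0.02*-77.9424 = -3.3126
Step 2: grad_x = 2*4*-0.5474 = -4.3794, grad_y = 2*8*-3.3126 = -53.0008
  x_2 = -0.5474 - 0.02*-4.3794 = -0.4598
  y_2 = -3.3126 - 0.02*-53.0008 = -2.2525
f(-0.4598, -2.2525) = 4*(-0.4598)^2 + 8*(-2.2525)^2 = 41.4371


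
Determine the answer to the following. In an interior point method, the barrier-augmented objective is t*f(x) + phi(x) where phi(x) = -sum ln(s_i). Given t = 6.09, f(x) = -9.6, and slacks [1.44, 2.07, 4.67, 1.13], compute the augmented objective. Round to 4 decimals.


Step 1: Compute log-barrier.
ln values: [0.3646, 0.7275, 1.5412, 0.1222]
phi = -(0.3646 + 0.7275 + 1.5412 + 0.1222) = -2.7556
Step 2: Compute augmented objective.
t*f(x) = 6.09*-9.6 = -58.464
Total = -58.464 - 2.7556 = -61.2196


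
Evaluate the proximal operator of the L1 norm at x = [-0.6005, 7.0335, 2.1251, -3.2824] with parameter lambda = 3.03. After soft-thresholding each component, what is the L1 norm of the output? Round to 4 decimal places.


Soft-thresholding with lambda = 3.03:
prox(-0.6005) = sign(-0.6005)*max(|-0.6005| - 3.03, 0) = 0.0
prox(7.0335) = sign(7.0335)*max(|7.0335| - 3.03, 0) = 4.0035
prox(2.1251) = sign(2.1251)*max(|2.1251| - 3.03, 0) = 0.0
prox(-3.2824) = sign(-3.2824)*max(|-3.2824| - 3.03, 0) = -0.2524
prox(x) = [0.0, 4.0035, 0.0, -0.2524]
||prox(x)||_1 = 0.0 + 4.0035 + 0.0 + 0.2524 = 4.2559


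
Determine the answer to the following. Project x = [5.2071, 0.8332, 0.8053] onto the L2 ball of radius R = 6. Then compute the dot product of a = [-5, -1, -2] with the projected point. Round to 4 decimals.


Step 1: Compute ||x|| (intermediates to 6 decimals).
||x|| = sqrt(5.2071^2 + 0.8332^2 + 0.8053^2) = 5.334475
Step 2: Project.
Since ||x|| <= R, proj = x (no scaling needed).
proj(x) = [5.2071, 0.8332, 0.8053]
Step 3: Dot product.
a^T * proj(x) = -5*5.2071 - 1*0.8332 - 2*0.8053 = -28.4793


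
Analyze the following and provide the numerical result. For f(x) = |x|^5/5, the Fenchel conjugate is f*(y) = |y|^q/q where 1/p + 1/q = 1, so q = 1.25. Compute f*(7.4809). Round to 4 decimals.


The conjugate exponent q satisfies 1/p + 1/q = 1.
p = 5, so q = 5/(5 - 1) = 1.25
|y|^q = 7.4809^1.25 = 12.3721
f*(7.4809) = 12.3721 / 1.25 = 9.8977


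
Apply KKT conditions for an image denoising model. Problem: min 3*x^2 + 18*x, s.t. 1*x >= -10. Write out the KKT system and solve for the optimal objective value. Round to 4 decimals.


Step 1: Try lambda = 0 (constraint inactive).
Stationarity: 2*3*x + 18 = 0
x* = -18/(2*3) = -3.0
Check constraint: 1*-3.0 = -3.0 >= -10 -- satisfied.
Step 2: Compute optimal value.
f(x*) = 3*(-3.0)^2 + 18*(-3.0) = -27.0


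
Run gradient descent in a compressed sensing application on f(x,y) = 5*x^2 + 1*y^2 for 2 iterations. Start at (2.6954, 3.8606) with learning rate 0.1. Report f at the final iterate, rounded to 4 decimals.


Gradient descent on f(x,y) = 5*x^2 + 1*y^2.
Starting point: (2.6954, 3.8606), alpha = 0.1
Step 1: grad_x = 2*5*2.6954 = 26.954, grad_y = 2*1*3.8606 = 7.7212
  x_1 = 2.6954 - 0.1*26.954 = 0.0
  y_1 = 3.8606 - 0.1*7.7212 = 3.0885
Step 2: grad_x = 2*5*0.0 = 0.0, grad_y = 2*1*3.0885 = 6.177
  x_2 = 0.0 - 0.1*0.0 = 0.0
  y_2 = 3.0885 - 0.1*6.177 = 2.4708
f(0.0, 2.4708) = 5*0.0^2 + 1*2.4708^2 = 6.1048


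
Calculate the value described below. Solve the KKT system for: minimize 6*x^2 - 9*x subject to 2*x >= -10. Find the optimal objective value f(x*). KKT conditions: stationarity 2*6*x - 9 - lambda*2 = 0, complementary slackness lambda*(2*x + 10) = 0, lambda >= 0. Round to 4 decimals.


Step 1: Try lambda = 0 (constraint inactive).
Stationarity: 2*6*x - 9 = 0
x* = 9/(2*6) = 0.75
Check constraint: 2*0.75 = 1.5 >= -10 -- satisfied.
Step 2: Compute optimal value.
f(x*) = 6*0.75^2 - 9*0.75 = -3.375


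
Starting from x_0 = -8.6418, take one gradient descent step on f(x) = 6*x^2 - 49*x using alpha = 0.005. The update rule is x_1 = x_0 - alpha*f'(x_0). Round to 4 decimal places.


We compute the gradient at x_0 and apply the update.
f'(x) = 12*x - 49
f'(-8.6418) = 12*-8.6418 - 49 = -152.7016
x_1 = -8.6418 - 0.005*-152.7016 = -7.8783


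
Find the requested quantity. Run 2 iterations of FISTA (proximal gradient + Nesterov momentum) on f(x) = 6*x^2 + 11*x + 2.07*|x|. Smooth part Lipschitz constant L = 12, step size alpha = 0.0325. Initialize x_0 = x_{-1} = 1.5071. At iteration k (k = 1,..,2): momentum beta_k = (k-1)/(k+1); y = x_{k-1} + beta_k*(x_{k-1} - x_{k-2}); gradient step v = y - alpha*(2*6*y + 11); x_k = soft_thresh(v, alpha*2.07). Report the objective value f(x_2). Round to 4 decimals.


FISTA on f(x) = 6*x^2 + 11*x + 2.07*|x|
L = 12, alpha = 0.0325
Iteration 1: beta = 0.0, y = 1.5071 + 0.0*(1.5071 - 1.5071) = 1.5071
  grad(y) = 29.0852, v = y - alpha*grad = 0.5618
  prox(v) = soft_thresh(0.5618, 0.0673) = 0.4946
Iteration 2: beta = 0.3333, y = 0.4946 + 0.3333*(0.4946 - 1.5071) = 0.157
  grad(y) = 12.8845, v = y - alpha*grad = -0.2617
  prox(v) = soft_thresh(-0.2617, 0.0673) = -0.1944
f(x_2) = 6*(-0.1944)^2 + 11*(-0.1944) + 2.07*|-0.1944| = -1.5094


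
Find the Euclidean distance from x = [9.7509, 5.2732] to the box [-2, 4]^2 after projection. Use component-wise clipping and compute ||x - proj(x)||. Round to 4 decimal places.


Project each component onto [-2, 4].
clip(9.7509) = 4.0, clip(5.2732) = 4.0
Projection = [4.0, 4.0]
Squared diffs: [33.0729, 1.621]
Distance = sqrt(34.6939) = 5.8902


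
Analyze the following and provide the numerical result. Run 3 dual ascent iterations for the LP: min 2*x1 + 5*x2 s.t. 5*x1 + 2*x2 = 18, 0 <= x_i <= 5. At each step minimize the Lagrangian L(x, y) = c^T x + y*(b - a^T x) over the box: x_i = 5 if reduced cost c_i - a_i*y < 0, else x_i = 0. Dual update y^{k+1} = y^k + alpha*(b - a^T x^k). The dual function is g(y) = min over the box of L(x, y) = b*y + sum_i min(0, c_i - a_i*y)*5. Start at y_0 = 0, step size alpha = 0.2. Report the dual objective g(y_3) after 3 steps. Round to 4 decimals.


Dual ascent for LP: min 2*x1 + 5*x2, 5*x1 + 2*x2 = 18, 0 <= x_i <= 5
Step 1: y^k = 0.0, reduced costs: (2.0, 5.0)
  x^k = (0.0, 0.0), subgradient = b - a^T x = 18.0
  y^{k+1} = 0.0 + 0.2*18.0 = 3.6
Step 2: y^k = 3.6, reduced costs: (-16.0, -2.2)
  x^k = (5.0, 5.0), subgradient = b - a^T x = -17.0
  y^{k+1} = 3.6 + 0.2*-17.0 = 0.2
Step 3: y^k = 0.2, reduced costs: (1.0, 4.6)
  x^k = (0.0, 0.0), subgradient = b - a^T x = 18.0
  y^{k+1} = 0.2 + 0.2*18.0 = 3.8
Dual objective at y_3 = 3.8: reduced costs (-17.0, -2.6), box minimizer x = (5.0, 5.0)
g(y_3) = b*y + (c1 - a1*y)*x1 + (c2 - a2*y)*x2 = 18*3.8 + (-17.0)*5.0 + (-2.6)*5.0 = 68.4 - 85.0 - 13.0 = -29.6


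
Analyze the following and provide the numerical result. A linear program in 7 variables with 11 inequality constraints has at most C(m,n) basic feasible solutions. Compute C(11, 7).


Each vertex corresponds to some choice of n active constraints out of m, so the number of vertices is at most C(m, n) = m! / (n!(m-n)!).
m = 11, n = 7
Numerator: 11 * 10 * 9 * 8 * 7 * 6 * 5
Denominator: 7! = 5040
C(11, 7) = 330


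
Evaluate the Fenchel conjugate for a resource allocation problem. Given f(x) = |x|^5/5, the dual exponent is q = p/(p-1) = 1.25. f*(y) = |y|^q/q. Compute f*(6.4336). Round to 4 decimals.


The conjugate exponent q satisfies 1/p + 1/q = 1.
p = 5, so q = 5/(5 - 1) = 1.25
|y|^q = 6.4336^1.25 = 10.2463
f*(6.4336) = 10.2463 / 1.25 = 8.197


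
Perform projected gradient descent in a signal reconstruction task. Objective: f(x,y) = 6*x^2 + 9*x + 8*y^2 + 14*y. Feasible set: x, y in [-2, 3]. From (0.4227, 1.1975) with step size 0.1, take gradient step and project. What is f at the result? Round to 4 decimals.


Step 1: Compute gradient at (0.4227, 1.1975).
grad_x = 2*6*0.4227 + 9 = 14.0724
grad_y = 2*8*1.1975 + 14 = 33.16
Step 2: Gradient step.
x_raw = 0.4227 - 0.1*14.0724 = -0.9845
y_raw = 1.1975 - 0.1*33.16 = -2.1185
Step 3: Project onto [-2, 3].
x_proj = clip(-0.9845) = -0.9845
y_proj = clip(-2.1185) = -2.0
Step 4: Evaluate f.
f(-0.9845, -2.0) = 0.9551


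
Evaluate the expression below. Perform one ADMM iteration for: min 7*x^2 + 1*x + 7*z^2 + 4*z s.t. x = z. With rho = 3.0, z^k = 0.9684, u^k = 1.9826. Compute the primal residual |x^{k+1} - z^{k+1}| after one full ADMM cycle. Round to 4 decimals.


ADMM iteration with rho = 3.0, z^k = 0.9684, u^k = 1.9826
Step 1: x-update.
Minimize 7*x^2 + 1*x + (3.0/2)*(x - 0.9684 + 1.9826)^2
FOC: (2*7 + 3.0)*x = -1 + 3.0*(0.9684 - 1.9826)
x^{k+1} = -0.2378
Step 2: z-update.
Minimize 7*z^2 + 4*z + (3.0/2)*(-0.2378 - z + 1.9826)^2
FOC: (2*7 + 3.0)*z = -4 + 3.0*(-0.2378 + 1.9826)
z^{k+1} = 0.0726
Step 3: u-update.
u^{k+1} = 1.9826 - 0.2378 - 0.0726 = 1.6722
Step 4: Primal residual = |-0.2378 - 0.0726| = 0.3104


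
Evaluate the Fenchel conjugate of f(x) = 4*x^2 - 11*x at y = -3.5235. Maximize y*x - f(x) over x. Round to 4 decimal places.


f*(y) = sup_x {y*x - a*x^2 - b*x} = sup_x {(y-b)*x - a*x^2}
FOC: (y - b) - 2a*x = 0 => x* = (y - b)/(2a)
x* = (-3.5235 + 11)/(2*4) = 0.9346
f*(-3.5235) = (y-b)^2/(4a) = (-3.5235 + 11)^2/(4*4)
= 55.8981/16 = 3.4936


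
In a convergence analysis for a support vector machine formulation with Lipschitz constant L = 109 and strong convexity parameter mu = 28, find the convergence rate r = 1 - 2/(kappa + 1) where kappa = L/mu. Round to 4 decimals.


Step 1: Compute the condition number.
kappa = L/mu = 109/28 = 3.8929
Step 2: Compute the convergence rate.
r = 1 - 2/(kappa + 1) = 1 - 2*mu/(L + mu) = (L - mu)/(L + mu) = 81/137 = 0.5912


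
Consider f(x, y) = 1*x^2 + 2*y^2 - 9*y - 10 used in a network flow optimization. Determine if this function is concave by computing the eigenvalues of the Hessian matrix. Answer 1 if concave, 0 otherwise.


The Hessian of f(x,y) = 1*x^2 + 2*y^2 - 9*y - 10 is:
H = [[2, 0], [0, 4]]
Trace = 2 + 4 = 6
Determinant = 2*4 - (0)^2 = 8
Discriminant = (6)^2 - 4*8 = 4.0
Eigenvalues: lambda_1 = 2.0, lambda_2 = 4.0
The function is not concave.

0


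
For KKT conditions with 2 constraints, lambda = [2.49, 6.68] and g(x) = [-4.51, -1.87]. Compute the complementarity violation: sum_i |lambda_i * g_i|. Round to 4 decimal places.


KKT complementary slackness check:
lambda_1 * g_1 = 2.49 * -4.51 = -11.2299
lambda_2 * g_2 = 6.68 * -1.87 = -12.4916
Total violation = 11.2299 + 12.4916 = 23.7215


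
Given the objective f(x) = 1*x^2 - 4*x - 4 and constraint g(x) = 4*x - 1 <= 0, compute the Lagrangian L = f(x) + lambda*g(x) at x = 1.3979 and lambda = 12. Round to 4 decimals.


Step 1: Evaluate f(x).
f(1.3979) = 1*1.3979^2 - 4*1.3979 - 4 = -7.6375
Step 2: Evaluate g(x).
g(1.3979) = 4*1.3979 - 1 = 4.5916
Step 3: Compute Lagrangian.
L = -7.6375 + 12*4.5916 = 47.4617


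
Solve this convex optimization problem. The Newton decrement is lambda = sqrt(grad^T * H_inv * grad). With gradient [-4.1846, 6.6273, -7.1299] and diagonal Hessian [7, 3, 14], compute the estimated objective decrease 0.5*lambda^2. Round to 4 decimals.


Step 1: H is diagonal, so H^(-1) * g = [-0.5978, 2.2091, -0.5093].
Step 2: g^T H^(-1) g = sum_i g_i^2 / H_ii
  = (-4.1846)^2/7 + (6.6273)^2/3 + (-7.1299)^2/14
  = 2.5016 + 14.6404 + 3.6311 = 20.773
Step 3: Objective decrease = 0.5 * g^T H^(-1) g = 10.3865


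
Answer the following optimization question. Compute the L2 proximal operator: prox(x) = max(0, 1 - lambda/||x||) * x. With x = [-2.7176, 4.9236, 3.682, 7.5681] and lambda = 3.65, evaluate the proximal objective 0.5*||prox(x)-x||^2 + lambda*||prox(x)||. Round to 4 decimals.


Step 1: Compute ||x||.
||x|| = 10.1223
Step 2: Compute scaling factor.
scale = max(0, 1 - 3.65/10.1223) = 0.6394
Step 3: prox(x) = [-1.7377, 3.1482, 2.3543, 4.8391]
||prox(x)|| = 6.4723
Step 4: Proximal objective.
0.5*||prox-x||^2 = 6.6613
lambda*||prox|| = 23.6239
Total = 30.2851


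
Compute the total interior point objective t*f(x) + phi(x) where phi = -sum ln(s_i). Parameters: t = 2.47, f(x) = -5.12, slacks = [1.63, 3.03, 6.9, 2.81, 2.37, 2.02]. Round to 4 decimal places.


Step 1: Compute log-barrier.
ln values: [0.4886, 1.1086, 1.9315, 1.0332, 0.8629, 0.7031]
phi = -(0.4886 + 1.1086 + 1.9315 + 1.0332 + 0.8629 + 0.7031) = -6.1278
Step 2: Compute augmented objective.
t*f(x) = 2.47*-5.12 = -12.6464
Total = -12.6464 - 6.1278 = -18.7742


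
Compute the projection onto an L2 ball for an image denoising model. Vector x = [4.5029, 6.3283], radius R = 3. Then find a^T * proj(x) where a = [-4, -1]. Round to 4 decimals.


Step 1: Compute ||x|| (intermediates to 6 decimals).
||x|| = sqrt(4.5029^2 + 6.3283^2) = 7.76682
Step 2: Project.
Since ||x|| > R, scale = R/||x|| = 3/7.76682 = 0.386258, proj(x) = scale * x
proj(x) = [1.739281, 2.444357]
Step 3: Dot product.
a^T * proj(x) = -4*1.739281 - 1*2.444357 = -9.4015


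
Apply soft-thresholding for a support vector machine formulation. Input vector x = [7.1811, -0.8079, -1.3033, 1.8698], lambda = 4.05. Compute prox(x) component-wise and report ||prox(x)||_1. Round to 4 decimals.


Soft-thresholding with lambda = 4.05:
prox(7.1811) = sign(7.1811)*max(|7.1811| - 4.05, 0) = 3.1311
prox(-0.8079) = sign(-0.8079)*max(|-0.8079| - 4.05, 0) = 0.0
prox(-1.3033) = sign(-1.3033)*max(|-1.3033| - 4.05, 0) = 0.0
prox(1.8698) = sign(1.8698)*max(|1.8698| - 4.05, 0) = 0.0
prox(x) = [3.1311, 0.0, 0.0, 0.0]
||prox(x)||_1 = 3.1311 + 0.0 + 0.0 + 0.0 = 3.1311


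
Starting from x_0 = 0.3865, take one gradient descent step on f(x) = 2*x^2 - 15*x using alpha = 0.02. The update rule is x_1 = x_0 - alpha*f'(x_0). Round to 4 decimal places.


We compute the gradient at x_0 and apply the update.
f'(x) = 4*x - 15
f'(0.3865) = 4*0.3865 - 15 = -13.454
x_1 = 0.3865 - 0.02*-13.454 = 0.6556


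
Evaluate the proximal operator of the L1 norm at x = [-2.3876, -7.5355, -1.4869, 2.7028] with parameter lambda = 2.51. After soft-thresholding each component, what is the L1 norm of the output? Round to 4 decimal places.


Soft-thresholding with lambda = 2.51:
prox(-2.3876) = sign(-2.3876)*max(|-2.3876| - 2.51, 0) = 0.0
prox(-7.5355) = sign(-7.5355)*max(|-7.5355| - 2.51, 0) = -5.0255
prox(-1.4869) = sign(-1.4869)*max(|-1.4869| - 2.51, 0) = 0.0
prox(2.7028) = sign(2.7028)*max(|2.7028| - 2.51, 0) = 0.1928
prox(x) = [0.0, -5.0255, 0.0, 0.1928]
||prox(x)||_1 = 0.0 + 5.0255 + 0.0 + 0.1928 = 5.2183


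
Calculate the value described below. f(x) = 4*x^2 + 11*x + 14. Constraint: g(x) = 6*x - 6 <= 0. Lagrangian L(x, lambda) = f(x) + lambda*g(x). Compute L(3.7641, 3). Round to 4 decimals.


Step 1: Evaluate f(x).
f(3.7641) = 4*3.7641^2 + 11*3.7641 + 14 = 112.0789
Step 2: Evaluate g(x).
g(3.7641) = 6*3.7641 - 6 = 16.5846
Step 3: Compute Lagrangian.
L = 112.0789 + 3*16.5846 = 161.8327


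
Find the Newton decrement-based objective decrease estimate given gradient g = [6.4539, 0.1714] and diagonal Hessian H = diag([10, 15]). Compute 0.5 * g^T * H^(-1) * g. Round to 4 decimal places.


Step 1: H is diagonal, so H^(-1) * g = [0.6454, 0.0114].
Step 2: g^T H^(-1) g = sum_i g_i^2 / H_ii
  = (6.4539)^2/10 + (0.1714)^2/15
  = 4.1653 + 0.002 = 4.1672
Step 3: Objective decrease = 0.5 * g^T H^(-1) g = 2.0836


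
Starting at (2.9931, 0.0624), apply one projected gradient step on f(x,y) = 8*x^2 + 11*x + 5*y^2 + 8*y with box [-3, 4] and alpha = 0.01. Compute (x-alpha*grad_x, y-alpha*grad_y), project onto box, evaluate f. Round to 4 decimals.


Step 1: Compute gradient at (2.9931, 0.0624).
grad_x = 2*8*2.9931 + 11 = 58.8896
grad_y = 2*5*0.0624 + 8 = 8.624
Step 2: Gradient step.
x_raw = 2.9931 - 0.01*58.8896 = 2.4042
y_raw = 0.0624 - 0.01*8.624 = -0.0238
Step 3: Project onto [-3, 4].
x_proj = clip(2.4042) = 2.4042
y_proj = clip(-0.0238) = -0.0238
Step 4: Evaluate f.
f(2.4042, -0.0238) = 72.4999


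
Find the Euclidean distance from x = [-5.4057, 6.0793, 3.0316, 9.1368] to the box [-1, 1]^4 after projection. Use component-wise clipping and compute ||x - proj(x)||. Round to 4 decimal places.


Project each component onto [-1, 1].
clip(-5.4057) = -1.0, clip(6.0793) = 1.0, clip(3.0316) = 1.0, clip(9.1368) = 1.0
Projection = [-1.0, 1.0, 1.0, 1.0]
Squared diffs: [19.4102, 25.7993, 4.1274, 66.2075]
Distance = sqrt(115.5444) = 10.7492


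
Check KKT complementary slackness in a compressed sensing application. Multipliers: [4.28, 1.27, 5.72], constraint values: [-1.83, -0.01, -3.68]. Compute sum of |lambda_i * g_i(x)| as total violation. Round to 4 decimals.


KKT complementary slackness check:
lambda_1 * g_1 = 4.28 * -1.83 = -7.8324
lambda_2 * g_2 = 1.27 * -0.01 = -0.0127
lambda_3 * g_3 = 5.72 * -3.68 = -21.0496
Total violation = 7.8324 + 0.0127 + 21.0496 = 28.8947


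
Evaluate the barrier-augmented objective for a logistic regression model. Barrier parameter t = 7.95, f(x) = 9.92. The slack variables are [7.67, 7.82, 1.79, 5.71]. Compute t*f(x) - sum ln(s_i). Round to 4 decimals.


Step 1: Compute log-barrier.
ln values: [2.0373, 2.0567, 0.5822, 1.7422]
phi = -(2.0373 + 2.0567 + 0.5822 + 1.7422) = -6.4184
Step 2: Compute augmented objective.
t*f(x) = 7.95*9.92 = 78.864
Total = 78.864 - 6.4184 = 72.4456


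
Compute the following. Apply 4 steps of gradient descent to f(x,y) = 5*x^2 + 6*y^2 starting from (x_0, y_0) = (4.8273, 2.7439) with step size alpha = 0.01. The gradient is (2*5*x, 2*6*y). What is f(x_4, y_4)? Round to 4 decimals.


Gradient descent on f(x,y) = 5*x^2 + 6*y^2.
Starting point: (4.8273, 2.7439), alpha = 0.01
Step 1: grad_x = 2*5*4.8273 = 48.273, grad_y = 2*6*2.7439 = 32.9268
  x_1 = 4.8273 - 0.01*48.273 = 4.3446
  y_1 = 2.7439 - 0.01*32.9268 = 2.4146
Step 2: grad_x = 2*5*4.3446 = 43.4457, grad_y = 2*6*2.4146 = 28.9756
  x_2 = 4.3446 - 0.01*43.4457 = 3.9101
  y_2 = 2.4146 - 0.01*28.9756 = 2.1249
Step 3: grad_x = 2*5*3.9101 = 39.1011, grad_y = 2*6*2.1249 = 25.4985
  x_3 = 3.9101 - 0.01*39.1011 = 3.5191
  y_3 = 2.1249 - 0.01*25.4985 = 1.8699
Step 4: grad_x = 2*5*3.5191 = 35.191, grad_y = 2*6*1.8699 = 22.4387
  x_4 = 3.5191 - 0.01*35.191 = 3.1672
  y_4 = 1.8699 - 0.01*22.4387 = 1.6455
f(3.1672, 1.6455) = 5*3.1672^2 + 6*1.6455^2 = 66.4016


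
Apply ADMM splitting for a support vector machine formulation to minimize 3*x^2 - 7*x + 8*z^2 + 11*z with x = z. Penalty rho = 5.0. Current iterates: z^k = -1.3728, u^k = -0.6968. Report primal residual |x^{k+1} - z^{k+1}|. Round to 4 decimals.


ADMM iteration with rho = 5.0, z^k = -1.3728, u^k = -0.6968
Step 1: x-update.
Minimize 3*x^2 - 7*x + (5.0/2)*(x + 1.3728 - 0.6968)^2
FOC: (2*3 + 5.0)*x = 7 + 5.0*(-1.3728 + 0.6968)
x^{k+1} = 0.3291
Step 2: z-update.
Minimize 8*z^2 + 11*z + (5.0/2)*(0.3291 - z - 0.6968)^2
FOC: (2*8 + 5.0)*z = -11 + 5.0*(0.3291 - 0.6968)
z^{k+1} = -0.6114
Step 3: u-update.
u^{k+1} = -0.6968 + 0.3291 + 0.6114 = 0.2437
Step 4: Primal residual = |0.3291 + 0.6114| = 0.9405


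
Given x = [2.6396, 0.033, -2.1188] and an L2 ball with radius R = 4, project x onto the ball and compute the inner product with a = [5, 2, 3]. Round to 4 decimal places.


Step 1: Compute ||x|| (intermediates to 6 decimals).
||x|| = sqrt(2.6396^2 + 0.033^2 + (-2.1188)^2) = 3.384951
Step 2: Project.
Since ||x|| <= R, proj = x (no scaling needed).
proj(x) = [2.6396, 0.033, -2.1188]
Step 3: Dot product.
a^T * proj(x) = 5*2.6396 + 2*0.033 + 3*(-2.1188) = 6.9076


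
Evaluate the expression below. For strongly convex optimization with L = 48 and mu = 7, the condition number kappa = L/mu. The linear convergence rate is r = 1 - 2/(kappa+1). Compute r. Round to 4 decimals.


Step 1: Compute the condition number.
kappa = L/mu = 48/7 = 6.8571
Step 2: Compute the convergence rate.
r = 1 - 2/(kappa + 1) = 1 - 2*mu/(L + mu) = (L - mu)/(L + mu) = 41/55 = 0.7455


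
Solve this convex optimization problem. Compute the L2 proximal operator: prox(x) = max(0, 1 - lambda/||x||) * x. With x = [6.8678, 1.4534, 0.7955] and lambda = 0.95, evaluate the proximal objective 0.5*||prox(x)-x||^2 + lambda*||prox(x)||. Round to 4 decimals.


Step 1: Compute ||x||.
||x|| = 7.0648
Step 2: Compute scaling factor.
scale = max(0, 1 - 0.95/7.0648) = 0.8655
Step 3: prox(x) = [5.9443, 1.258, 0.6885]
||prox(x)|| = 6.1148
Step 4: Proximal objective.
0.5*||prox-x||^2 = 0.4513
lambda*||prox|| = 5.8091
Total = 6.2603


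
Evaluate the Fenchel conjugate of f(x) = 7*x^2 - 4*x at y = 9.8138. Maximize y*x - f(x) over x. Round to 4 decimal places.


f*(y) = sup_x {y*x - a*x^2 - b*x} = sup_x {(y-b)*x - a*x^2}
FOC: (y - b) - 2a*x = 0 => x* = (y - b)/(2a)
x* = (9.8138 + 4)/(2*7) = 0.9867
f*(9.8138) = (y-b)^2/(4a) = (9.8138 + 4)^2/(4*7)
= 190.8211/28 = 6.815


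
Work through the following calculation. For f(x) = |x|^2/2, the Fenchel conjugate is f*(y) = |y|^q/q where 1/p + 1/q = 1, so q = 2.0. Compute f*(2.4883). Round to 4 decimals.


The conjugate exponent q satisfies 1/p + 1/q = 1.
p = 2, so q = 2/(2 - 1) = 2.0
|y|^q = 2.4883^2.0 = 6.1916
f*(2.4883) = 6.1916 / 2.0 = 3.0958


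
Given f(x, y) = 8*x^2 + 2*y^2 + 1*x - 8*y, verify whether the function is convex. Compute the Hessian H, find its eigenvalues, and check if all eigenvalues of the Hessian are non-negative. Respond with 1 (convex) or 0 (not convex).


The Hessian of f(x,y) = 8*x^2 + 2*y^2 + 1*x - 8*y is:
H = [[16, 0], [0, 4]]
Trace = 16 + 4 = 20
Determinant = 16*4 - (0)^2 = 64
Discriminant = (20)^2 - 4*64 = 144.0
Eigenvalues: lambda_1 = 4.0, lambda_2 = 16.0
The function is convex.

1


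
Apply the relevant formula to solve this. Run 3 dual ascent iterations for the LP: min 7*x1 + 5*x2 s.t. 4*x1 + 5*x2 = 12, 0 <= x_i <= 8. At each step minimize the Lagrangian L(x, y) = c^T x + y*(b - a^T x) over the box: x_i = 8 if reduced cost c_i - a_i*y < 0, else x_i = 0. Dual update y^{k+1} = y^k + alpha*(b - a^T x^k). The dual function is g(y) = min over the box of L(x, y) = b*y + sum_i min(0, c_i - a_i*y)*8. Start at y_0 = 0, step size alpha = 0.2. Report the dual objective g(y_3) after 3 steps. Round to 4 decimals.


Dual ascent for LP: min 7*x1 + 5*x2, 4*x1 + 5*x2 = 12, 0 <= x_i <= 8
Step 1: y^k = 0.0, reduced costs: (7.0, 5.0)
  x^k = (0.0, 0.0), subgradient = b - a^T x = 12.0
  y^{k+1} = 0.0 + 0.2*12.0 = 2.4
Step 2: y^k = 2.4, reduced costs: (-2.6, -7.0)
  x^k = (8.0, 8.0), subgradient = b - a^T x = -60.0
  y^{k+1} = 2.4 + 0.2*-60.0 = -9.6
Step 3: y^k = -9.6, reduced costs: (45.4, 53.0)
  x^k = (0.0, 0.0), subgradient = b - a^T x = 12.0
  y^{k+1} = -9.6 + 0.2*12.0 = -7.2
Dual objective at y_3 = -7.2: reduced costs (35.8, 41.0), box minimizer x = (0.0, 0.0)
g(y_3) = b*y + (c1 - a1*y)*x1 + (c2 - a2*y)*x2 = 12*(-7.2) + 35.8*0.0 + 41.0*0.0 = -86.4 + 0.0 + 0.0 = -86.4


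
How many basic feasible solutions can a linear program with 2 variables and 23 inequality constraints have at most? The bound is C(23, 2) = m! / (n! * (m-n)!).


Each vertex corresponds to some choice of n active constraints out of m, so the number of vertices is at most C(m, n) = m! / (n!(m-n)!).
m = 23, n = 2
Numerator: 23 * 22
Denominator: 2! = 2
C(23, 2) = 253


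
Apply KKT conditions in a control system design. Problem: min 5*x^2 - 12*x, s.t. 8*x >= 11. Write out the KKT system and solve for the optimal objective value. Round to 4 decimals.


Step 1: Try lambda = 0 (constraint inactive).
x_unc = 12/(2*5) = 1.2
Check: 8*1.2 = 9.6 < 11 -- violated!
Step 2: Constraint must be active: 8*x = 11
x* = 11/8 = 1.375
lambda = (2*5*1.375 - 12)/8 = 0.2188
Step 3: Compute optimal value.
f(x*) = 5*1.375^2 - 12*1.375 = -7.0469


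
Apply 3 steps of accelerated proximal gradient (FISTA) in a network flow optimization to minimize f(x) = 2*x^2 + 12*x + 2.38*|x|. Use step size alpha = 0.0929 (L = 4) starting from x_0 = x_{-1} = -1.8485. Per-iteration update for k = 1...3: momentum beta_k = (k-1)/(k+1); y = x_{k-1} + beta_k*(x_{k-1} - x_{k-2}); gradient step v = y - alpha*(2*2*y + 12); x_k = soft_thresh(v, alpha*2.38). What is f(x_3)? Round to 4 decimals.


FISTA on f(x) = 2*x^2 + 12*x + 2.38*|x|
L = 4, alpha = 0.0929
Iteration 1: beta = 0.0, y = -1.8485 + 0.0*(-1.8485 + 1.8485) = -1.8485
  grad(y) = 4.606, v = y - alpha*grad = -2.2764
  prox(v) = soft_thresh(-2.2764, 0.2211) = -2.0553
Iteration 2: beta = 0.3333, y = -2.0553 + 0.3333*(-2.0553 + 1.8485) = -2.1242
  grad(y) = 3.5031, v = y - alpha*grad = -2.4497
  prox(v) = soft_thresh(-2.4497, 0.2211) = -2.2286
Iteration 3: beta = 0.5, y = -2.2286 + 0.5*(-2.2286 + 2.0553) = -2.3152
  grad(y) = 2.7392, v = y - alpha*grad = -2.5697
  prox(v) = soft_thresh(-2.5697, 0.2211) = -2.3486
f(x_3) = 2*(-2.3486)^2 + 12*(-2.3486) + 2.38*|-2.3486| = -11.5617


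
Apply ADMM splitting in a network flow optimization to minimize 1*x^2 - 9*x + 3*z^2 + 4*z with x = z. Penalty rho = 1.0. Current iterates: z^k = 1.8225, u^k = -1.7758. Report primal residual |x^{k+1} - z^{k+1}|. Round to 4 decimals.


ADMM iteration with rho = 1.0, z^k = 1.8225, u^k = -1.7758
Step 1: x-update.
Minimize 1*x^2 - 9*x + (1.0/2)*(x - 1.8225 - 1.7758)^2
FOC: (2*1 + 1.0)*x = 9 + 1.0*(1.8225 + 1.7758)
x^{k+1} = 4.1994
Step 2: z-update.
Minimize 3*z^2 + 4*z + (1.0/2)*(4.1994 - z - 1.7758)^2
FOC: (2*3 + 1.0)*z = -4 + 1.0*(4.1994 - 1.7758)
z^{k+1} = -0.2252
Step 3: u-update.
u^{k+1} = -1.7758 + 4.1994 + 0.2252 = 2.6488
Step 4: Primal residual = |4.1994 + 0.2252| = 4.4246


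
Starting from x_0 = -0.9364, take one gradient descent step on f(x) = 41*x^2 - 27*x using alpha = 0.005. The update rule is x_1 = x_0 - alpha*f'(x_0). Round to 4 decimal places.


We compute the gradient at x_0 and apply the update.
f'(x) = 82*x - 27
f'(-0.9364) = 82*-0.9364 - 27 = -103.7848
x_1 = -0.9364 - 0.005*-103.7848 = -0.4175
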